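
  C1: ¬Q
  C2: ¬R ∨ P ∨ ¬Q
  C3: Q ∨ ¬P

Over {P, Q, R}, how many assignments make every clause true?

2

There are 2^3 = 8 truth assignments over (P, Q, R).
Check each against the 3 clauses (columns in the order P, Q, R):
  F F F  ✓ satisfies all
  F F T  ✓ satisfies all
  F T F  ✗ fails (¬Q)
  F T T  ✗ fails (¬Q)
  T F F  ✗ fails (Q ∨ ¬P)
  T F T  ✗ fails (Q ∨ ¬P)
  T T F  ✗ fails (¬Q)
  T T T  ✗ fails (¬Q)
2 of the 8 rows are models.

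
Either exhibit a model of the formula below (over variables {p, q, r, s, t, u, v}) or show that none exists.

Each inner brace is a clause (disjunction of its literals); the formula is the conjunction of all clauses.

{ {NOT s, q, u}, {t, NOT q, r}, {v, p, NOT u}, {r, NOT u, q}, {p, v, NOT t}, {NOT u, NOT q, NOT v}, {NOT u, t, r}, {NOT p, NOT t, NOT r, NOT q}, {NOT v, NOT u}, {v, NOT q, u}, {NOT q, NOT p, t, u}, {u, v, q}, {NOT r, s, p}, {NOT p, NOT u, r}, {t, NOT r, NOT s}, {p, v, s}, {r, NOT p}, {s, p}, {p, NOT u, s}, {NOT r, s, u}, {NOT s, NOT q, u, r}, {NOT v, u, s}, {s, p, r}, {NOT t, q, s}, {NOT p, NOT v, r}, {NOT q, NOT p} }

Case v = false:
Case p = true:
Unit clause (r) forces r = true.
Unit clause (NOT q) forces q = false.
Unit clause (u) forces u = true.
Case t = true:
Unit clause (s) forces s = true.
All clauses are satisfied.

p=true; q=false; r=true; s=true; t=true; u=true; v=false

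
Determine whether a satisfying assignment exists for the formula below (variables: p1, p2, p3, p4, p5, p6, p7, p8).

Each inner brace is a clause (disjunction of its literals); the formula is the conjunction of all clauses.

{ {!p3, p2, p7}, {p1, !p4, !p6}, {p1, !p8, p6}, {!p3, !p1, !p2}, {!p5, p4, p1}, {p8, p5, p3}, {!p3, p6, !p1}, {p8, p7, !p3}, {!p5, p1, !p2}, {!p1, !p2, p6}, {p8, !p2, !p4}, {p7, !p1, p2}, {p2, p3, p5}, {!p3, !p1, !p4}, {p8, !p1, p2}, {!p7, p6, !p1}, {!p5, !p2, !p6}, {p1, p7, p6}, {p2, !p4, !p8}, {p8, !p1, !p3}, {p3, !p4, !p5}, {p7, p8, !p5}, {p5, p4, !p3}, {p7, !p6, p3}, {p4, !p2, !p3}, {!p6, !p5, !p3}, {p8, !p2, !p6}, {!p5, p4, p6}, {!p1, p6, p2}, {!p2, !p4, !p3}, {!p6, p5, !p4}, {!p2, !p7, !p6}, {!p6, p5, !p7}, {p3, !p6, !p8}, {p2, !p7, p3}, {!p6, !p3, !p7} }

Branch on p3: set p3 = true.
Branch on p2: set p2 = false.
The clause (p7) is unit, so p7 = true.
The clause (!p6) is unit, so p6 = false.
The clause (!p1) is unit, so p1 = false.
The clause (!p8) is unit, so p8 = false.
Branch on p5: set p5 = true.
The clause (p4) is unit, so p4 = true.
This assignment satisfies each clause.
A satisfying assignment: p1 ↦ false, p2 ↦ false, p3 ↦ true, p4 ↦ true, p5 ↦ true, p6 ↦ false, p7 ↦ true, p8 ↦ false.

Satisfiable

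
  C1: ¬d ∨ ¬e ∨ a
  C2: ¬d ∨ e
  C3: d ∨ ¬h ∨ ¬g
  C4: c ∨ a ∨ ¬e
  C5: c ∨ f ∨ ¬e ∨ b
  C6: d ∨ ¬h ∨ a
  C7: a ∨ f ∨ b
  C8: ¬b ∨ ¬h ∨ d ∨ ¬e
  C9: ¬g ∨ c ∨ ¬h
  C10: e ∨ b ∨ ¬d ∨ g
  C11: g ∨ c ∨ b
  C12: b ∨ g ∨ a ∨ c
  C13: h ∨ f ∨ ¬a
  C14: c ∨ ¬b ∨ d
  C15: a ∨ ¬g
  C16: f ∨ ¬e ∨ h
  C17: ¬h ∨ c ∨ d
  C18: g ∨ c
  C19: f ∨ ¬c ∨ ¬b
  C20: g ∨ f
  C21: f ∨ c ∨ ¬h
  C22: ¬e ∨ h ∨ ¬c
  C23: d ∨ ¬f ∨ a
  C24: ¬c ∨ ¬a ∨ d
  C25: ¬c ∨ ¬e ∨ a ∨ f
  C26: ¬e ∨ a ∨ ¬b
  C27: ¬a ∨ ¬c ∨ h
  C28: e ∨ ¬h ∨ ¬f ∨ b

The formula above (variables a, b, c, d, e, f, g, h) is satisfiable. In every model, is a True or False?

Suppose a = False.
From the singleton clause (¬g), g = False.
From the singleton clause (c), c = True.
From the singleton clause (f), f = True.
From the singleton clause (d), d = True.
From the singleton clause (¬e), e = False.
But (e) is also a unit clause — contradiction.
So every satisfying assignment has a = True.

True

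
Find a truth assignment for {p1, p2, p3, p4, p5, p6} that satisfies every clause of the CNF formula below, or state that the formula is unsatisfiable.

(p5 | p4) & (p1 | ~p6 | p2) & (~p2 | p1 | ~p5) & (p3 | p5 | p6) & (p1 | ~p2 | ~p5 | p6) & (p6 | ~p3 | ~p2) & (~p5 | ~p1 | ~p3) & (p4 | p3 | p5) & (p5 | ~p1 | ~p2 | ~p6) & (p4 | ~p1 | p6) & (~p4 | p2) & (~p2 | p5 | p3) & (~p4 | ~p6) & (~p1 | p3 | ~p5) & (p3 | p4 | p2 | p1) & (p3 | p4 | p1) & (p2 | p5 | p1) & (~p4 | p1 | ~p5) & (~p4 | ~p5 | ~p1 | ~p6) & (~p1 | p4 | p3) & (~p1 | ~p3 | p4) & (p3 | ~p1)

Try p5 = 1.
Try p2 = 0.
The clause (~p4) is unit, so p4 = 0.
Try p1 = 0.
The clause (~p6) is unit, so p6 = 0.
The clause (p3) is unit, so p3 = 1.
All clauses are satisfied.

p1=0; p2=0; p3=1; p4=0; p5=1; p6=0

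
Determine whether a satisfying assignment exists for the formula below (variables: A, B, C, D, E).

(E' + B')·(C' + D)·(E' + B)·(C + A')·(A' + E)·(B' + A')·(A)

Unit clause (A) forces A = 1.
Unit clause (C) forces C = 1.
Unit clause (D) forces D = 1.
Unit clause (E) forces E = 1.
Unit clause (B') forces B = 0.
That conflicts with the unit clause (B).
No assignment satisfies every clause.

Unsatisfiable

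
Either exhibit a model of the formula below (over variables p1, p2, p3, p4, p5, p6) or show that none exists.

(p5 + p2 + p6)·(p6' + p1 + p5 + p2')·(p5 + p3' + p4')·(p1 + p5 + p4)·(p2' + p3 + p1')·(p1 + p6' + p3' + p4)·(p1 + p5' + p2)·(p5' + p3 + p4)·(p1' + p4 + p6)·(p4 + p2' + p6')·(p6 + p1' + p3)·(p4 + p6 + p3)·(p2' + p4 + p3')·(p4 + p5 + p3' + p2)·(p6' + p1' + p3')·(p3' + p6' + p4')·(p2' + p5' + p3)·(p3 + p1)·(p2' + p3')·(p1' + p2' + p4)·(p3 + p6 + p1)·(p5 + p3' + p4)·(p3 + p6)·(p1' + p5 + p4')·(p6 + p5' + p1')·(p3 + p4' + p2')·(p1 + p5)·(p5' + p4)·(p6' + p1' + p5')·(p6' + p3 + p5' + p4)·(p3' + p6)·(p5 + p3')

p1=1; p2=0; p3=0; p4=0; p5=0; p6=1

Suppose p3 = 0.
(p1) alone gives p1 = 1.
(p2') alone gives p2 = 0.
(p6) alone gives p6 = 1.
(p5') alone gives p5 = 0.
(p4') alone gives p4 = 0.
Every clause now holds.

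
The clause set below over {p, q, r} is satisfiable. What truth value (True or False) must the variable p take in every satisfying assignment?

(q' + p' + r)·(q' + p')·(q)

Suppose p = 1.
(q') alone gives q = 0.
That conflicts with the unit clause (q).
So every satisfying assignment has p = False.

False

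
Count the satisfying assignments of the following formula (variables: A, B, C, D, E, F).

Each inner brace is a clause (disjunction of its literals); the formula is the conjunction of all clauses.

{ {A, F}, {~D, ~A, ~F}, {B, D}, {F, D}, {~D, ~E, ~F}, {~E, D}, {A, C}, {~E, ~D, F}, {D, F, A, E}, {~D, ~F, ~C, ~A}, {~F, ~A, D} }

7

There are 2^6 = 64 truth assignments over (A, B, C, D, E, F).
Split on A. With A = 1, the clauses containing A are satisfied and ~A drops from the rest; 4 of the 2^5 = 32 assignments to the other variables satisfy what remains.
With A = 0, by the same count on the reduced clause set, 3 assignments work.
Total: 4 + 3 = 7.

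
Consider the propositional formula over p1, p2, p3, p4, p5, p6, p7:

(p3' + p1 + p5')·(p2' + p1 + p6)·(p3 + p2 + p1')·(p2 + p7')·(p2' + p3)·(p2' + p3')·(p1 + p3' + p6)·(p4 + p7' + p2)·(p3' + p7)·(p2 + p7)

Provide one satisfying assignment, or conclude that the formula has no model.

Try p2 = 1.
(p3) alone gives p3 = 1.
But (p3') is also a unit clause — contradiction.
That branch fails; take p2 = 0 instead.
(p7') alone gives p7 = 0.
But (p7) is also a unit clause — contradiction.
Either choice for p2 ends in contradiction.

UNSATISFIABLE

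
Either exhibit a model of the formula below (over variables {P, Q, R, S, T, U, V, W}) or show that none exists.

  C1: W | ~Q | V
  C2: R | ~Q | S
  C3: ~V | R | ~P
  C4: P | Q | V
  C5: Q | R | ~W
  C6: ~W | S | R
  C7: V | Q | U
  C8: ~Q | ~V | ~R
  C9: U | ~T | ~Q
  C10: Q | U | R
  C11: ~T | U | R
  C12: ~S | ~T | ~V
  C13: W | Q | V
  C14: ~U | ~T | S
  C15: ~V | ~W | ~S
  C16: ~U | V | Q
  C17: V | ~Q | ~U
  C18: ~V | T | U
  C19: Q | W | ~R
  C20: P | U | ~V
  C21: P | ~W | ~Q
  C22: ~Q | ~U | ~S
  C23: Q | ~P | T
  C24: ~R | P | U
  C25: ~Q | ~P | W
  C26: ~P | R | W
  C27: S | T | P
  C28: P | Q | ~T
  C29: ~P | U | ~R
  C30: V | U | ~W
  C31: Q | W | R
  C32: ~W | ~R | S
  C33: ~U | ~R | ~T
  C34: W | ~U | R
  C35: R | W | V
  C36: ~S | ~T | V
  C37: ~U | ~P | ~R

UNSATISFIABLE

Try W = 1.
Try Q = 1.
Unit clause (P) forces P = 1.
Try R = 1.
Unit clause (~V) forces V = 0.
Unit clause (~U) forces U = 0.
That conflicts with the unit clause (U).
So R must be the other value — set R = 0.
Unit clause (S) forces S = 1.
Unit clause (~V) forces V = 0.
Unit clause (~U) forces U = 0.
That conflicts with the unit clause (U).
Either choice for R ends in contradiction.
So Q must be the other value — set Q = 0.
Unit clause (R) forces R = 1.
Unit clause (S) forces S = 1.
Unit clause (~V) forces V = 0.
Unit clause (P) forces P = 1.
Unit clause (U) forces U = 1.
That conflicts with the unit clause (~U).
Either choice for Q ends in contradiction.
So W must be the other value — set W = 0.
Try Q = 0.
Unit clause (V) forces V = 1.
Unit clause (~R) forces R = 0.
That conflicts with the unit clause (R).
So Q must be the other value — set Q = 1.
Unit clause (V) forces V = 1.
Unit clause (~R) forces R = 0.
Unit clause (S) forces S = 1.
Unit clause (~P) forces P = 0.
Unit clause (~T) forces T = 0.
Unit clause (U) forces U = 1.
That conflicts with the unit clause (~U).
Either choice for Q ends in contradiction.
Either choice for W ends in contradiction.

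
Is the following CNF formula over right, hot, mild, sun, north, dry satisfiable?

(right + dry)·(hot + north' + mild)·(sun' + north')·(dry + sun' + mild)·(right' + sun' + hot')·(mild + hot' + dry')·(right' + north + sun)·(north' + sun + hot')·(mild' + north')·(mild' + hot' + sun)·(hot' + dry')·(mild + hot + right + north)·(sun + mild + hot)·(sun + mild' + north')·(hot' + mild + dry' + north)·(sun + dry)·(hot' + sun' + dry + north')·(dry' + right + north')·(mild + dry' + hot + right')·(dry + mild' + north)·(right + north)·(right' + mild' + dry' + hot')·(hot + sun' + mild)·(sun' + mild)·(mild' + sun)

Satisfiable

Suppose right = 1.
Suppose sun = 1.
(north') alone gives north = 0.
(hot') alone gives hot = 0.
(mild) alone gives mild = 1.
(dry) alone gives dry = 1.
Every clause now holds.
A satisfying assignment: right: 1, hot: 0, mild: 1, sun: 1, north: 0, dry: 1.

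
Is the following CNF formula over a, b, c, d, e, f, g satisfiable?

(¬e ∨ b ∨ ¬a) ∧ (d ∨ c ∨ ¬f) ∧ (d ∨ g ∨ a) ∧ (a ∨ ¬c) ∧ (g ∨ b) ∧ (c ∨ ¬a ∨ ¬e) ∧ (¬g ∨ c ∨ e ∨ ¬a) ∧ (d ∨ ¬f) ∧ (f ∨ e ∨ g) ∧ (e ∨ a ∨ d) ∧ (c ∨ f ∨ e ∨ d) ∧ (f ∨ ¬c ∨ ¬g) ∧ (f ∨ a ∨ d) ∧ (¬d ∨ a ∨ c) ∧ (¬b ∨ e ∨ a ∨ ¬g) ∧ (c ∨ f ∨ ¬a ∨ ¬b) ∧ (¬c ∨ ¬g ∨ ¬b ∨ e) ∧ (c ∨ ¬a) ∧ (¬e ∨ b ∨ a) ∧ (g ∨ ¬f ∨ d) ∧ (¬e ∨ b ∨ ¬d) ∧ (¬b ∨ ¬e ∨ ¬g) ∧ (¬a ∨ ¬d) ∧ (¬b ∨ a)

Yes, satisfiable

Case a = True:
Unit clause (c) forces c = True.
Unit clause (¬d) forces d = False.
Unit clause (¬f) forces f = False.
Unit clause (¬g) forces g = False.
Unit clause (b) forces b = True.
Unit clause (e) forces e = True.
This assignment satisfies each clause.
A satisfying assignment: a=True,  b=True,  c=True,  d=False,  e=True,  f=False,  g=False.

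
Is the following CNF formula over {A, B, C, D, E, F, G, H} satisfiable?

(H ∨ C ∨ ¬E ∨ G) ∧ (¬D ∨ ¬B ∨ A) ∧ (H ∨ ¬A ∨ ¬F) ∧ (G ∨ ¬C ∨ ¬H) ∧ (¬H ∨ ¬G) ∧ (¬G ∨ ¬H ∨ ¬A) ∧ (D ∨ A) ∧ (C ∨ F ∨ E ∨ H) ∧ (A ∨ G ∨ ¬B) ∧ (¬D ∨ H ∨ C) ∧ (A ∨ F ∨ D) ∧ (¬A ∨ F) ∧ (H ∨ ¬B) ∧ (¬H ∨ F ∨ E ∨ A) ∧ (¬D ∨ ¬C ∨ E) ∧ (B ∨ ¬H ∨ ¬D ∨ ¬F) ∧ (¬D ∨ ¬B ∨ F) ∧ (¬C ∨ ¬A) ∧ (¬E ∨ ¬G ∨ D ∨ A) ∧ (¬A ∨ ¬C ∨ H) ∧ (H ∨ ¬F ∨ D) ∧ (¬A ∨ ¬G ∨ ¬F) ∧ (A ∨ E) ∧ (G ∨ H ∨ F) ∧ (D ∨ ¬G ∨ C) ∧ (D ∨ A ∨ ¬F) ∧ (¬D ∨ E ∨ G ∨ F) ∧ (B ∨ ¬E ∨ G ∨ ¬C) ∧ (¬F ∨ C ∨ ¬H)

Satisfiable

Suppose H = True.
Unit clause (¬G) forces G = False.
Unit clause (¬C) forces C = False.
Unit clause (¬F) forces F = False.
Unit clause (¬A) forces A = False.
Unit clause (D) forces D = True.
Unit clause (¬B) forces B = False.
Unit clause (E) forces E = True.
This assignment satisfies each clause.
A satisfying assignment: A ↦ False; B ↦ False; C ↦ False; D ↦ True; E ↦ True; F ↦ False; G ↦ False; H ↦ True.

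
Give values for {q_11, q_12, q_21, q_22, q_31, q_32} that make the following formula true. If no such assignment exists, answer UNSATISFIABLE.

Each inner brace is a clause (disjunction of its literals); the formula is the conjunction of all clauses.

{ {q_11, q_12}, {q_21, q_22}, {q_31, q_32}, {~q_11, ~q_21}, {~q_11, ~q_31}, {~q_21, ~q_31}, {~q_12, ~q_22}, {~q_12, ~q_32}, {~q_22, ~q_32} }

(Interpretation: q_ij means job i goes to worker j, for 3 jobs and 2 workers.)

UNSATISFIABLE

Try q_11 = 1.
Unit clause (~q_21) forces q_21 = 0.
Unit clause (q_22) forces q_22 = 1.
Unit clause (~q_31) forces q_31 = 0.
Unit clause (q_32) forces q_32 = 1.
That conflicts with the unit clause (~q_32).
Undo q_11 and try q_11 = 0.
Unit clause (q_12) forces q_12 = 1.
Unit clause (~q_22) forces q_22 = 0.
Unit clause (q_21) forces q_21 = 1.
Unit clause (~q_31) forces q_31 = 0.
Unit clause (q_32) forces q_32 = 1.
That conflicts with the unit clause (~q_32).
Either choice for q_11 ends in contradiction.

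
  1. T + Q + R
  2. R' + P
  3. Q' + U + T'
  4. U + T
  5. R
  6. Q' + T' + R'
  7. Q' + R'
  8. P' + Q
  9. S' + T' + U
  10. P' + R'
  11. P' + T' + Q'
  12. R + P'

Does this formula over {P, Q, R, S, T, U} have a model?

No, unsatisfiable

From the singleton clause (R), R = 1.
From the singleton clause (P), P = 1.
Now (P') is unsatisfied and unit — conflict.
No assignment satisfies every clause.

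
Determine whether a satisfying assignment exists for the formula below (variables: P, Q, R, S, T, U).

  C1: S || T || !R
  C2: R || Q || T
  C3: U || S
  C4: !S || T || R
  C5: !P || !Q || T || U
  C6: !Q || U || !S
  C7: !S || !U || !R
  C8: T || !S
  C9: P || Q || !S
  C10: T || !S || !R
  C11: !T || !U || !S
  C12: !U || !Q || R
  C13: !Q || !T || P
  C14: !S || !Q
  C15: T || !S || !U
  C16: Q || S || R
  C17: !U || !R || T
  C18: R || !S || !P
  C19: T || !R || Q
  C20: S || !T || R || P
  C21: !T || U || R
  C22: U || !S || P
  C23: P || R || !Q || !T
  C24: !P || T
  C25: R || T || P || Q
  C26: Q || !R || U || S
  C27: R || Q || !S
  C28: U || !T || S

Case U = true:
Case S = false:
Case T = true:
Case Q = false:
From the singleton clause (R), R = true.
Every clause is now satisfied; P is unconstrained.
A satisfying assignment: P: true; Q: false; R: true; S: false; T: true; U: true.

Yes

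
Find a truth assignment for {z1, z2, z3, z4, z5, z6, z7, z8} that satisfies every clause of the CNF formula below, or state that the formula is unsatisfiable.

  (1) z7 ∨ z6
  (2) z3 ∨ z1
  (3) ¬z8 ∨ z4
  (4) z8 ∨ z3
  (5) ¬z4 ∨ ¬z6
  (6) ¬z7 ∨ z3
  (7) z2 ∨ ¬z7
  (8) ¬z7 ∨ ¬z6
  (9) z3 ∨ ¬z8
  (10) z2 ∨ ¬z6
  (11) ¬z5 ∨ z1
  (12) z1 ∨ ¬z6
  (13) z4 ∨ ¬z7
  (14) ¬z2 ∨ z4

z1=True, z2=True, z3=True, z4=True, z5=False, z6=False, z7=True, z8=True

Suppose z7 = True.
(z3) alone gives z3 = True.
(z2) alone gives z2 = True.
(¬z6) alone gives z6 = False.
(z4) alone gives z4 = True.
Suppose z5 = False.
No clause remains; z1, z8 are free.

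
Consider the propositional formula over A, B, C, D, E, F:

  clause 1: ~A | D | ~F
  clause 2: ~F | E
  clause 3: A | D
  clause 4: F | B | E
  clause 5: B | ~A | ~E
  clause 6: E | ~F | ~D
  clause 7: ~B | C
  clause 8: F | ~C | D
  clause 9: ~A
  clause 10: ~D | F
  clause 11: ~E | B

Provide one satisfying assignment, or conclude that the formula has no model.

A ↦ 0,  B ↦ 1,  C ↦ 1,  D ↦ 1,  E ↦ 1,  F ↦ 1

From the singleton clause (~A), A = 0.
From the singleton clause (D), D = 1.
From the singleton clause (F), F = 1.
From the singleton clause (E), E = 1.
From the singleton clause (B), B = 1.
From the singleton clause (C), C = 1.
Every clause now holds.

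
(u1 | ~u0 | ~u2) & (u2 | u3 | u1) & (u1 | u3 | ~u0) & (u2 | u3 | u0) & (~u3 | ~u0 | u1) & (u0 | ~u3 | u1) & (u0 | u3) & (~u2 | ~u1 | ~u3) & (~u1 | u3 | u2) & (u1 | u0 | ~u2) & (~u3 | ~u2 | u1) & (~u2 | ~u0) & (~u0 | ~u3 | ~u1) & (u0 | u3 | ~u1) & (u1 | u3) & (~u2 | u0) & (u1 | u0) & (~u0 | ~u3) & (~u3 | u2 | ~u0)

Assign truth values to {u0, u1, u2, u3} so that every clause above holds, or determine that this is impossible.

Try u0 = 0.
The clause (u3) is unit, so u3 = 1.
The clause (u1) is unit, so u1 = 1.
The clause (~u2) is unit, so u2 = 0.
This assignment satisfies each clause.

u0 ↦ 0; u1 ↦ 1; u2 ↦ 0; u3 ↦ 1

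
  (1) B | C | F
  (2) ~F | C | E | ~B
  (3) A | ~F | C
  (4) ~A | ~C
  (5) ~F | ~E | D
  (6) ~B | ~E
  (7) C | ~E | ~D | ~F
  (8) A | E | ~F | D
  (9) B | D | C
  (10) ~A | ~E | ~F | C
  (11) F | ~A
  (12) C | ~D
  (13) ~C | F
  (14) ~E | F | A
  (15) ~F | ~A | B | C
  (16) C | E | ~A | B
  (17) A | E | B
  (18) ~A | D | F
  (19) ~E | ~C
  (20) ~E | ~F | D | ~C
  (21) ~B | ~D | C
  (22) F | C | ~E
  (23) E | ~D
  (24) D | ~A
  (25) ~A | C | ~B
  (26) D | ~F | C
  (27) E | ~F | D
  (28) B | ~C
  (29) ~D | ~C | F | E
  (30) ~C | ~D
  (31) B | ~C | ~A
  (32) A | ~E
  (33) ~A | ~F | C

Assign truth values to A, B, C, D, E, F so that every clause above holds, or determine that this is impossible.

Try A = 0.
Unit clause (~E) forces E = 0.
Unit clause (B) forces B = 1.
Unit clause (~D) forces D = 0.
Unit clause (~F) forces F = 0.
Unit clause (~C) forces C = 0.
Every clause now holds.

A: 0,  B: 1,  C: 0,  D: 0,  E: 0,  F: 0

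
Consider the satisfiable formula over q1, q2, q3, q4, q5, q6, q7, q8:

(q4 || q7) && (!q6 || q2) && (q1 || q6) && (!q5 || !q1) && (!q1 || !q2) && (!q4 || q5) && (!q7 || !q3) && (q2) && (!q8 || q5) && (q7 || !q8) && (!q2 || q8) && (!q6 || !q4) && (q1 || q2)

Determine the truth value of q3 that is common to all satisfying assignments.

Suppose q3 = true.
The clause (!q7) is unit, so q7 = false.
The clause (q4) is unit, so q4 = true.
The clause (q5) is unit, so q5 = true.
The clause (!q1) is unit, so q1 = false.
The clause (q6) is unit, so q6 = true.
But (!q6) is also a unit clause — contradiction.
So every satisfying assignment has q3 = False.

False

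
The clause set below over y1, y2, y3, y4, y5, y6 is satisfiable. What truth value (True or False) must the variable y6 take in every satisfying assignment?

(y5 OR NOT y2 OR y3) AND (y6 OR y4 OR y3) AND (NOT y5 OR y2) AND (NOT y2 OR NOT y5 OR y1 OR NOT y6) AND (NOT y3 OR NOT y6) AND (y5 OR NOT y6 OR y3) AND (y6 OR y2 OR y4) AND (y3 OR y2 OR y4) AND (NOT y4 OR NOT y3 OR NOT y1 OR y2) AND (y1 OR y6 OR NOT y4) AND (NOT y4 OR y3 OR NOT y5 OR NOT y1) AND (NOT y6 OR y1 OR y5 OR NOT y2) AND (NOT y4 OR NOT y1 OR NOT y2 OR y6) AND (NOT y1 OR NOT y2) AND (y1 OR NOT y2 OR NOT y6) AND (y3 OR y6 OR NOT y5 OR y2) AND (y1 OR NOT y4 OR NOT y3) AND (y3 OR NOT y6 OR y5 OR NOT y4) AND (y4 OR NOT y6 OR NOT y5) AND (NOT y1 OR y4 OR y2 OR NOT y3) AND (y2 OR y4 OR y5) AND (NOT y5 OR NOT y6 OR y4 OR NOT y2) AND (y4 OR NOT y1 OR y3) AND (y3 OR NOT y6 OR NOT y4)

Suppose y6 = true.
The clause (NOT y3) is unit, so y3 = false.
The clause (y5) is unit, so y5 = true.
The clause (y2) is unit, so y2 = true.
The clause (y1) is unit, so y1 = true.
Now (NOT y1) is unsatisfied and unit — conflict.
So every satisfying assignment has y6 = False.

False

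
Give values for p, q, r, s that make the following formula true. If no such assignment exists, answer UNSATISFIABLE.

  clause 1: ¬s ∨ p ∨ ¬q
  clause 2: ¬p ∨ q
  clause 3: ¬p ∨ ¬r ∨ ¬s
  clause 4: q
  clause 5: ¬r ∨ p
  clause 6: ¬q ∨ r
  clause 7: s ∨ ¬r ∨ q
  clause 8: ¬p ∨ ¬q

The clause (q) is unit, so q = True.
The clause (r) is unit, so r = True.
The clause (p) is unit, so p = True.
But (¬p) is also a unit clause — contradiction.

UNSATISFIABLE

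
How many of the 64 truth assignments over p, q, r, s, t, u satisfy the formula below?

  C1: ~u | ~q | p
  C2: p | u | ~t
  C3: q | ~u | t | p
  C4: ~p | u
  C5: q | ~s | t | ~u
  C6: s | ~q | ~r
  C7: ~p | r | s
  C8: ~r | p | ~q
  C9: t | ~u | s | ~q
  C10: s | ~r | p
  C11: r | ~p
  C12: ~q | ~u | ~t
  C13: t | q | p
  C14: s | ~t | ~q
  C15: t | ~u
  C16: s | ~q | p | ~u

There are 2^6 = 64 truth assignments over (p, q, r, s, t, u).
Split on t. With t = 1, the clauses containing t are satisfied and ~t drops from the rest; 5 of the 2^5 = 32 assignments to the other variables satisfy what remains.
With t = 0, by the same count on the reduced clause set, 2 assignments work.
Total: 5 + 2 = 7.

7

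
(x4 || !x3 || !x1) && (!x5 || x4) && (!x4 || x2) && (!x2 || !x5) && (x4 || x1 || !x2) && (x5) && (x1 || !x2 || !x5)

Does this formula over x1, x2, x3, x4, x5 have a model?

Unsatisfiable

(x5) alone gives x5 = true.
(x4) alone gives x4 = true.
(x2) alone gives x2 = true.
But (!x2) is also a unit clause — contradiction.
No assignment satisfies every clause.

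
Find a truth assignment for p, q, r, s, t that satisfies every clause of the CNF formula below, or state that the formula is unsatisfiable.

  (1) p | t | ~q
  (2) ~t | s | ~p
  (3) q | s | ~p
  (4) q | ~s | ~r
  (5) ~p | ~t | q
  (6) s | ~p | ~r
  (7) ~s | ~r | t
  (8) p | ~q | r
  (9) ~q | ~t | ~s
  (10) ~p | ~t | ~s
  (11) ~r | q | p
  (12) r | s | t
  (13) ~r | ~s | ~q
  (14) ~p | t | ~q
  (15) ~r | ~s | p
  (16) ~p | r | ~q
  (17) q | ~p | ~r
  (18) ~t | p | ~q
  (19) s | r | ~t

Case p = 1:
Case t = 0:
(~q) alone gives q = 0.
(s) alone gives s = 1.
(~r) alone gives r = 0.
Every clause now holds.

p=1,  q=0,  r=0,  s=1,  t=0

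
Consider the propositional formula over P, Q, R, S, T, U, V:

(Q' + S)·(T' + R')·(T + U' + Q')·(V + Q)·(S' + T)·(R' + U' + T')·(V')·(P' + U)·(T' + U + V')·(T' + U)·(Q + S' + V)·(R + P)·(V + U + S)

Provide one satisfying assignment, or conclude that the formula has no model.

P ↦ 1,  Q ↦ 1,  R ↦ 0,  S ↦ 1,  T ↦ 1,  U ↦ 1,  V ↦ 0

(V') alone gives V = 0.
(Q) alone gives Q = 1.
(S) alone gives S = 1.
(T) alone gives T = 1.
(R') alone gives R = 0.
(U) alone gives U = 1.
(P) alone gives P = 1.
All clauses are satisfied.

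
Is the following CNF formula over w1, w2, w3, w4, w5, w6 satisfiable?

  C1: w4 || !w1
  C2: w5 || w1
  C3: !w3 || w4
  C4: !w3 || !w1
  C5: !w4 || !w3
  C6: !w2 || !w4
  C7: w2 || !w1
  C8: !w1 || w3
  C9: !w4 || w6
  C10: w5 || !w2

Branch on w4: set w4 = true.
Unit clause (!w3) forces w3 = false.
Unit clause (!w2) forces w2 = false.
Unit clause (!w1) forces w1 = false.
Unit clause (w5) forces w5 = true.
Unit clause (w6) forces w6 = true.
Every clause now holds.
A satisfying assignment: w1: false; w2: false; w3: false; w4: true; w5: true; w6: true.

Yes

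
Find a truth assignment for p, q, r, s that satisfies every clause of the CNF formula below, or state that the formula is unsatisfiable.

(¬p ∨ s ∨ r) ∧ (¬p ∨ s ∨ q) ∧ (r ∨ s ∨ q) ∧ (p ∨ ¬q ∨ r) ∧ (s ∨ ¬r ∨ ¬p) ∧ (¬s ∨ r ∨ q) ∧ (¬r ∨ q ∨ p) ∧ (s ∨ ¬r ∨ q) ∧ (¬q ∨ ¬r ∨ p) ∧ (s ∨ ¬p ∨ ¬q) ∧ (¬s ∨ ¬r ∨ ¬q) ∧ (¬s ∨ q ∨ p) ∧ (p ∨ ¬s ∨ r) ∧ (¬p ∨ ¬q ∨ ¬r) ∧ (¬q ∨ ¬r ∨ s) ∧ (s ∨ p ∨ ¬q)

p: True; q: False; r: True; s: True

Branch on p: set p = True.
Branch on s: set s = True.
Branch on r: set r = True.
The clause (¬q) is unit, so q = False.
This assignment satisfies each clause.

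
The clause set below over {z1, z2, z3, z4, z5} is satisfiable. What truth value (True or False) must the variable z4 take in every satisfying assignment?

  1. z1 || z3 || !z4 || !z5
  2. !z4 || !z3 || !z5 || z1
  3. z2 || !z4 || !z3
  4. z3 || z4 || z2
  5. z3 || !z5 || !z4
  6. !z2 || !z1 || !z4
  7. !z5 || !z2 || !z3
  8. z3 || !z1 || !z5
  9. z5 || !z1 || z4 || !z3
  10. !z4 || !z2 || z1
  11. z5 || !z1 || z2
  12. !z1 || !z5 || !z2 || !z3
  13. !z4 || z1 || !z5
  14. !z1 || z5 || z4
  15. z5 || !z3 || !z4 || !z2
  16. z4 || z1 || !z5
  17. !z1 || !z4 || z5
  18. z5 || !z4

Suppose z4 = true.
The clause (z5) is unit, so z5 = true.
The clause (z3) is unit, so z3 = true.
The clause (z1) is unit, so z1 = true.
The clause (z2) is unit, so z2 = true.
That conflicts with the unit clause (!z2).
So every satisfying assignment has z4 = False.

False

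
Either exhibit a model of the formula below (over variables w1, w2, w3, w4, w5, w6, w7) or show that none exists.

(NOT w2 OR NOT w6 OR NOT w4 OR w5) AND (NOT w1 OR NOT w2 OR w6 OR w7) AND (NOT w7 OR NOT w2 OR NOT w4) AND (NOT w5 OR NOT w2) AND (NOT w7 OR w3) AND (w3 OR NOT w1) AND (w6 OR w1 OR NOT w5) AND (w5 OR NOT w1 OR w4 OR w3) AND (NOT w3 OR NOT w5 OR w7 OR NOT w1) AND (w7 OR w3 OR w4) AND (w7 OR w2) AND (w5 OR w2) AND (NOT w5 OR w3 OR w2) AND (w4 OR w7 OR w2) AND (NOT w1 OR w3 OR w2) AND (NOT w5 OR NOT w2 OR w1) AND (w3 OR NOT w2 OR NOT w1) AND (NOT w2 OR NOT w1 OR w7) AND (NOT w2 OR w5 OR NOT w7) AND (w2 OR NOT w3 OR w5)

w1 ↦ true,  w2 ↦ false,  w3 ↦ true,  w4 ↦ true,  w5 ↦ true,  w6 ↦ true,  w7 ↦ true

Suppose w5 = true.
From the singleton clause (NOT w2), w2 = false.
From the singleton clause (w7), w7 = true.
From the singleton clause (w3), w3 = true.
Suppose w6 = true.
No clause remains; w1, w4 are free.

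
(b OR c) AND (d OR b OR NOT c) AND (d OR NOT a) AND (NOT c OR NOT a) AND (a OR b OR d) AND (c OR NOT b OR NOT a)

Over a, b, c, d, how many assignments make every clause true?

5

There are 2^4 = 16 truth assignments over (a, b, c, d).
Split on c. With c = true, the clauses containing c are satisfied and NOT c drops from the rest; 3 of the 2^3 = 8 assignments to the other variables satisfy what remains.
With c = false, by the same count on the reduced clause set, 2 assignments work.
Total: 3 + 2 = 5.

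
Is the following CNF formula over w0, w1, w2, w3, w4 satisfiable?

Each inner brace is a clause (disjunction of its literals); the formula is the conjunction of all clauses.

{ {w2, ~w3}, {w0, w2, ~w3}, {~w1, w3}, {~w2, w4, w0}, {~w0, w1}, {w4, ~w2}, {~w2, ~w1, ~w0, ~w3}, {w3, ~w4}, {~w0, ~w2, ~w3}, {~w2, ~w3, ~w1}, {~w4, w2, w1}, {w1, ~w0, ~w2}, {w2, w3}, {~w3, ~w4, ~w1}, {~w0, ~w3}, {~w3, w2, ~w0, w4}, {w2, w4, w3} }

Yes

Branch on w2: set w2 = 1.
(w4) alone gives w4 = 1.
(w3) alone gives w3 = 1.
(~w0) alone gives w0 = 0.
(~w1) alone gives w1 = 0.
Every clause now holds.
A satisfying assignment: w0=0, w1=0, w2=1, w3=1, w4=1.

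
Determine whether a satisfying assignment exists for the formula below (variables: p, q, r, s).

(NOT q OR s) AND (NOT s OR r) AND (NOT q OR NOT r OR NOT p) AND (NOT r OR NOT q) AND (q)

From the singleton clause (q), q = true.
From the singleton clause (s), s = true.
From the singleton clause (r), r = true.
But (NOT r) is also a unit clause — contradiction.
No assignment satisfies every clause.

No, unsatisfiable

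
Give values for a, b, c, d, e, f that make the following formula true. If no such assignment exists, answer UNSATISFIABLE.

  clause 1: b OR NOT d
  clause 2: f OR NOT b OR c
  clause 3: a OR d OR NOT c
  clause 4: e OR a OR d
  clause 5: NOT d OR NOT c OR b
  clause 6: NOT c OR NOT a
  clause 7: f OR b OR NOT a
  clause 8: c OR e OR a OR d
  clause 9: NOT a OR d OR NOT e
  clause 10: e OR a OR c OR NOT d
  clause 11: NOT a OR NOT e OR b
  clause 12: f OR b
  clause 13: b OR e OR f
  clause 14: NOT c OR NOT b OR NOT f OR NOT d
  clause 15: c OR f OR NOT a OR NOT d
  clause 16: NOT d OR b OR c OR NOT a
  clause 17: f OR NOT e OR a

a ↦ true, b ↦ false, c ↦ false, d ↦ false, e ↦ false, f ↦ true

Suppose b = false.
Unit clause (NOT d) forces d = false.
Unit clause (f) forces f = true.
Suppose a = true.
Unit clause (NOT c) forces c = false.
Unit clause (NOT e) forces e = false.
This assignment satisfies each clause.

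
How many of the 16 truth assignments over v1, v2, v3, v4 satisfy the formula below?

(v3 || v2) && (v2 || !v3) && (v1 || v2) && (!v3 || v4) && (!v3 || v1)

5

There are 2^4 = 16 truth assignments over (v1, v2, v3, v4).
Split on v2. With v2 = true, the clauses containing v2 are satisfied and !v2 drops from the rest; 5 of the 2^3 = 8 assignments to the other variables satisfy what remains.
With v2 = false, by the same count on the reduced clause set, 0 assignments work.
Total: 5 + 0 = 5.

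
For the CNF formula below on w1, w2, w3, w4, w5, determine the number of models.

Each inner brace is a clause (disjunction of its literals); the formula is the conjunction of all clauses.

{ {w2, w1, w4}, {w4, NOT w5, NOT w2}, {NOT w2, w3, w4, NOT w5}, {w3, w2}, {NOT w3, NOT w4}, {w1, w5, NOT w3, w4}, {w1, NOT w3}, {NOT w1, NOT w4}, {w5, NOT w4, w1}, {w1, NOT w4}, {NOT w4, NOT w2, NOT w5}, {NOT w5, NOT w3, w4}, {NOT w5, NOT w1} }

There are 2^5 = 32 truth assignments over (w1, w2, w3, w4, w5).
Split on w5. With w5 = true, the clauses containing w5 are satisfied and NOT w5 drops from the rest; 0 of the 2^4 = 16 assignments to the other variables satisfy what remains.
With w5 = false, by the same count on the reduced clause set, 4 assignments work.
(One model: w1=F, w2=T, w3=F, w4=F, w5=F.)
Total: 0 + 4 = 4.

4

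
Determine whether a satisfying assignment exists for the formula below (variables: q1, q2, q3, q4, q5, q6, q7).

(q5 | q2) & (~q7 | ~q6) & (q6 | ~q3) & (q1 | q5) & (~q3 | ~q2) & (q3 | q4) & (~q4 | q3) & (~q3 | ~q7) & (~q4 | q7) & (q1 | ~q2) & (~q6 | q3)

Branch on q5: set q5 = 1.
Branch on q7: set q7 = 0.
The clause (~q4) is unit, so q4 = 0.
The clause (q3) is unit, so q3 = 1.
The clause (q6) is unit, so q6 = 1.
The clause (~q2) is unit, so q2 = 0.
Every clause is now satisfied; q1 is unconstrained.
A satisfying assignment: q1=1; q2=0; q3=1; q4=0; q5=1; q6=1; q7=0.

Yes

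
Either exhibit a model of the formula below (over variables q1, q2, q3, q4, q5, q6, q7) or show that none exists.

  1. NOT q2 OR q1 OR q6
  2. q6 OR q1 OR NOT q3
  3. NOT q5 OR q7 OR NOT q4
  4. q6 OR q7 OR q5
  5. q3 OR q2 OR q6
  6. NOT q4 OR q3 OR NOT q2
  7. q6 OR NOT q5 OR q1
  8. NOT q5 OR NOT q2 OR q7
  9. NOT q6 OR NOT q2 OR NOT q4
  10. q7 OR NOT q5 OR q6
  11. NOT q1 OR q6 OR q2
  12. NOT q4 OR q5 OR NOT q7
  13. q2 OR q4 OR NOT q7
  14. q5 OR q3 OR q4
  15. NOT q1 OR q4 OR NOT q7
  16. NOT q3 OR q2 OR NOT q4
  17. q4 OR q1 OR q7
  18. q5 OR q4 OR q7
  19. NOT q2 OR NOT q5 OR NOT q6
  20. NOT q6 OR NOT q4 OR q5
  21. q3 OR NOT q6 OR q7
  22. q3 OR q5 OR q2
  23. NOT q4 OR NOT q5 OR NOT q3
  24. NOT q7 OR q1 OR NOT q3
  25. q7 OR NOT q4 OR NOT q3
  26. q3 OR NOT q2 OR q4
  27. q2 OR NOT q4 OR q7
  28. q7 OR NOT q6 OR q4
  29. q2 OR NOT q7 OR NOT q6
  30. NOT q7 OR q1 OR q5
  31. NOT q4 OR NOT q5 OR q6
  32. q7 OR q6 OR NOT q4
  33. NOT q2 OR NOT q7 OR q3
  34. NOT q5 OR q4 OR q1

Case q2 = false:
Case q3 = true:
(NOT q4) alone gives q4 = false.
(NOT q7) alone gives q7 = false.
(q1) alone gives q1 = true.
(q6) alone gives q6 = true.
Now (NOT q6) is unsatisfied and unit — conflict.
Undo q3 and try q3 = false.
(q6) alone gives q6 = true.
(q7) alone gives q7 = true.
Now (NOT q7) is unsatisfied and unit — conflict.
Both values of q3 lead to a conflict.
Undo q2 and try q2 = true.
Case q1 = true:
Case q4 = false:
(NOT q7) alone gives q7 = false.
(NOT q5) alone gives q5 = false.
Now (q5) is unsatisfied and unit — conflict.
Undo q4 and try q4 = true.
(q3) alone gives q3 = true.
(NOT q6) alone gives q6 = false.
(NOT q5) alone gives q5 = false.
(q7) alone gives q7 = true.
Now (NOT q7) is unsatisfied and unit — conflict.
Both values of q4 lead to a conflict.
Undo q1 and try q1 = false.
(q6) alone gives q6 = true.
(NOT q4) alone gives q4 = false.
(q7) alone gives q7 = true.
(NOT q5) alone gives q5 = false.
Now (q5) is unsatisfied and unit — conflict.
Both values of q1 lead to a conflict.
Both values of q2 lead to a conflict.

UNSATISFIABLE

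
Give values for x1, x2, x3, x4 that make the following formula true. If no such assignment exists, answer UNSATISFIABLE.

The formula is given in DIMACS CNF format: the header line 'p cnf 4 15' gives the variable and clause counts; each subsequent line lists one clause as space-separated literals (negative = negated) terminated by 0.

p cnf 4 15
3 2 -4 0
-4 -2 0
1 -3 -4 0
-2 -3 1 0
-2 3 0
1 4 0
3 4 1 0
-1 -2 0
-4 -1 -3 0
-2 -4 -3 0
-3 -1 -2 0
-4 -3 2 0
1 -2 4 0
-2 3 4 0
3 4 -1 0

Try x4 = False.
The clause (x1) is unit, so x1 = True.
The clause (¬x2) is unit, so x2 = False.
The clause (x3) is unit, so x3 = True.
This assignment satisfies each clause.

x1=True; x2=False; x3=True; x4=False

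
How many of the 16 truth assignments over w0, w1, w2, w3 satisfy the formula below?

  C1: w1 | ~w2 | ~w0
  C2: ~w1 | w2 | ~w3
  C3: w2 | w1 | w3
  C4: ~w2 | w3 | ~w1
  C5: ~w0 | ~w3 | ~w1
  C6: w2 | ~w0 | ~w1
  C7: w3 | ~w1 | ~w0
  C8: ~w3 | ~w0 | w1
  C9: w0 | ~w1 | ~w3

4

There are 2^4 = 16 truth assignments over (w0, w1, w2, w3).
Check each against the 9 clauses (columns in the order w0, w1, w2, w3):
  F F F F  ✗ fails (w2 | w1 | w3)
  F F F T  ✓ satisfies all
  F F T F  ✓ satisfies all
  F F T T  ✓ satisfies all
  F T F F  ✓ satisfies all
  F T F T  ✗ fails (~w1 | w2 | ~w3)
  F T T F  ✗ fails (~w2 | w3 | ~w1)
  F T T T  ✗ fails (w0 | ~w1 | ~w3)
  T F F F  ✗ fails (w2 | w1 | w3)
  T F F T  ✗ fails (~w3 | ~w0 | w1)
  T F T F  ✗ fails (w1 | ~w2 | ~w0)
  T F T T  ✗ fails (w1 | ~w2 | ~w0)
  T T F F  ✗ fails (w2 | ~w0 | ~w1)
  T T F T  ✗ fails (~w1 | w2 | ~w3)
  T T T F  ✗ fails (~w2 | w3 | ~w1)
  T T T T  ✗ fails (~w0 | ~w3 | ~w1)
4 of the 16 rows are models.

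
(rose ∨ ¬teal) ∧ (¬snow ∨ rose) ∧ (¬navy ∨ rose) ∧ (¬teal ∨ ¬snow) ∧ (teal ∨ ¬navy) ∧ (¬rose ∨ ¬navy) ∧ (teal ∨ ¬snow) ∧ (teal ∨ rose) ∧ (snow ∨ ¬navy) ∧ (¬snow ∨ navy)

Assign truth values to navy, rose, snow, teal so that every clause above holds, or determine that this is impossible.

Case rose = True:
The clause (¬navy) is unit, so navy = False.
The clause (¬snow) is unit, so snow = False.
Every clause is now satisfied; teal is unconstrained.

navy: False, rose: True, snow: False, teal: False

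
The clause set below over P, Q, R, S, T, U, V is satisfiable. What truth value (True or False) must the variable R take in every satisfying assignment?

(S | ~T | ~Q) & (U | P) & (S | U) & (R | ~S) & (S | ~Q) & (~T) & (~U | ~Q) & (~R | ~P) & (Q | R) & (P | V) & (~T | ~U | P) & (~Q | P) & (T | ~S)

True

Suppose R = 0.
From the singleton clause (~S), S = 0.
From the singleton clause (U), U = 1.
From the singleton clause (~Q), Q = 0.
Now (Q) is unsatisfied and unit — conflict.
So every satisfying assignment has R = True.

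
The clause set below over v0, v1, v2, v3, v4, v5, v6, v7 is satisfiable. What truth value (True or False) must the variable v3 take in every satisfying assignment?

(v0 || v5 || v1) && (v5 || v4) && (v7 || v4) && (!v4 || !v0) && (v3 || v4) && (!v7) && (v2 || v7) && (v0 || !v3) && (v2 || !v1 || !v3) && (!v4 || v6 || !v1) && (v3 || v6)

False

Suppose v3 = true.
Unit clause (!v7) forces v7 = false.
Unit clause (v4) forces v4 = true.
Unit clause (!v0) forces v0 = false.
Now (v0) is unsatisfied and unit — conflict.
So every satisfying assignment has v3 = False.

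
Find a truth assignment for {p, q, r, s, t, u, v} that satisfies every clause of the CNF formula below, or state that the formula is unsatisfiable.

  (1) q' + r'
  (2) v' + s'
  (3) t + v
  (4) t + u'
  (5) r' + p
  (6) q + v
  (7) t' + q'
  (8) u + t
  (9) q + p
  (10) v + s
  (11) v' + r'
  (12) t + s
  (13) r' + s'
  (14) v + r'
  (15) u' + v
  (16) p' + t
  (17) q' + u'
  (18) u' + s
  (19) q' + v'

p ↦ 1,  q ↦ 0,  r ↦ 0,  s ↦ 0,  t ↦ 1,  u ↦ 0,  v ↦ 1

Branch on q: set q = 0.
Unit clause (v) forces v = 1.
Unit clause (s') forces s = 0.
Unit clause (p) forces p = 1.
Unit clause (r') forces r = 0.
Unit clause (t) forces t = 1.
Unit clause (u') forces u = 0.
Every clause now holds.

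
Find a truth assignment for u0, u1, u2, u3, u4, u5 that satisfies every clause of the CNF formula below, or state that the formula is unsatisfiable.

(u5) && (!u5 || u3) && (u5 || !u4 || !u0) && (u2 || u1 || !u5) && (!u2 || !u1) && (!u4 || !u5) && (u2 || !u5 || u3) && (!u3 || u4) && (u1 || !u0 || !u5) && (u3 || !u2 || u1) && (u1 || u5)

From the singleton clause (u5), u5 = true.
From the singleton clause (u3), u3 = true.
From the singleton clause (!u4), u4 = false.
Now (u4) is unsatisfied and unit — conflict.

UNSATISFIABLE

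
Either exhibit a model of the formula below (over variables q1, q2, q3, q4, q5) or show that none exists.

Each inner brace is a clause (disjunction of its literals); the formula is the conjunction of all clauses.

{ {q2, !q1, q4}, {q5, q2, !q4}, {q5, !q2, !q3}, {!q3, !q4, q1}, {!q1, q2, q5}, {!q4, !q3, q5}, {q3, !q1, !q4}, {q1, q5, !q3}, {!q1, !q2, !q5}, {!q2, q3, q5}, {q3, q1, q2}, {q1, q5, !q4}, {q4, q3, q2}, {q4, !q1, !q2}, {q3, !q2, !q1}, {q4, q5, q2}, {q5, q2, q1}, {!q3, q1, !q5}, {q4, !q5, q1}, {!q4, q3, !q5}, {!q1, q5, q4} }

q1: true; q2: false; q3: true; q4: true; q5: true

Branch on q2: set q2 = false.
Branch on q1: set q1 = true.
(q4) alone gives q4 = true.
(q5) alone gives q5 = true.
(q3) alone gives q3 = true.
Every clause now holds.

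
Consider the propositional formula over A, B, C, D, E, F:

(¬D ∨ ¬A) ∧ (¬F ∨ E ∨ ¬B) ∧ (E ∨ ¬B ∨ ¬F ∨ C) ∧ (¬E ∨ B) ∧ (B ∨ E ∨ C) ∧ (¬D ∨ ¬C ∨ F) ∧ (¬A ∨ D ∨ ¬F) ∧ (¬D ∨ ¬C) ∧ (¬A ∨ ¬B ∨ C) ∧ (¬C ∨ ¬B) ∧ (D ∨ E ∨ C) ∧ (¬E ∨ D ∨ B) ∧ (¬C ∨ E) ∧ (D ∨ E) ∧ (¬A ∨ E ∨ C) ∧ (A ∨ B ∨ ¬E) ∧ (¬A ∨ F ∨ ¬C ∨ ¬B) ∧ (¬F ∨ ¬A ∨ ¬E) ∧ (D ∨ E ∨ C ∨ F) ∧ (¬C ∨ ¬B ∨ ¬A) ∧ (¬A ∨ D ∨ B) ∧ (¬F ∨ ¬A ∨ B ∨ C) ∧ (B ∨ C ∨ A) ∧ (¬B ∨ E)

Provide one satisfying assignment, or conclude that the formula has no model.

Branch on D: set D = False.
Unit clause (E) forces E = True.
Unit clause (B) forces B = True.
Unit clause (¬C) forces C = False.
Unit clause (¬A) forces A = False.
Every clause is now satisfied; F is unconstrained.

A=False, B=True, C=False, D=False, E=True, F=True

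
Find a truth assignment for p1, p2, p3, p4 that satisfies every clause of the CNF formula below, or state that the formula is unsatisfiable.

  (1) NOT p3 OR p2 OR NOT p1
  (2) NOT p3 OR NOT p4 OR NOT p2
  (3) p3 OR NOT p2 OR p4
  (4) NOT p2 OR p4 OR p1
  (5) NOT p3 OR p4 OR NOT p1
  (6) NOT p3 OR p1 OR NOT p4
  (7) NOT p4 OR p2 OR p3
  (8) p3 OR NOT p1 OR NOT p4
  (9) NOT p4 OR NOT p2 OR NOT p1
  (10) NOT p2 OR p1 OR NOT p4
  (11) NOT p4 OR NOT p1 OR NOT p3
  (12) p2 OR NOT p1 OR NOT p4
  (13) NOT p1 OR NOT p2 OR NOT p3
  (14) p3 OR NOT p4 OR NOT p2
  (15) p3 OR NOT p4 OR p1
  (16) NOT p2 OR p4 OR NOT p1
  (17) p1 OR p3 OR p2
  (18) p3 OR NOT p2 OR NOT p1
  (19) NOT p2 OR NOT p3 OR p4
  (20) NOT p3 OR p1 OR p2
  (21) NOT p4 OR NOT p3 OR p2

Suppose p3 = false.
Suppose p2 = false.
The clause (NOT p4) is unit, so p4 = false.
The clause (p1) is unit, so p1 = true.
Every clause now holds.

p1 ↦ true,  p2 ↦ false,  p3 ↦ false,  p4 ↦ false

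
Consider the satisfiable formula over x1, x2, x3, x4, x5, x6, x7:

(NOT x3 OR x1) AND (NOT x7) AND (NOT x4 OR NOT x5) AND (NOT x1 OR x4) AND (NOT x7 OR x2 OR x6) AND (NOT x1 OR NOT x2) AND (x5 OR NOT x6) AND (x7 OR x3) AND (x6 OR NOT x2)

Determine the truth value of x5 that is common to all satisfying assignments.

Suppose x5 = true.
The clause (NOT x7) is unit, so x7 = false.
The clause (NOT x4) is unit, so x4 = false.
The clause (NOT x1) is unit, so x1 = false.
The clause (NOT x3) is unit, so x3 = false.
Now (x3) is unsatisfied and unit — conflict.
So every satisfying assignment has x5 = False.

False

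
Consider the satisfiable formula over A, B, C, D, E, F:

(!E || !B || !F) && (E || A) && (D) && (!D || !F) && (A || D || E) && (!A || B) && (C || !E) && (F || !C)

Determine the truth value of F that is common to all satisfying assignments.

False

Suppose F = true.
From the singleton clause (D), D = true.
Now (!D) is unsatisfied and unit — conflict.
So every satisfying assignment has F = False.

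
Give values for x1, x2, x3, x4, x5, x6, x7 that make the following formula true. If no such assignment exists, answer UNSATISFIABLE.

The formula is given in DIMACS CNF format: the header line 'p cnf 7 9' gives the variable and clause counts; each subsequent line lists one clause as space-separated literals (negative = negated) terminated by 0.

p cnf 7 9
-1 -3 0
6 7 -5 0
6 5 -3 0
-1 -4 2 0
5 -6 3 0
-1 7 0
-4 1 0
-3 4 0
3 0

UNSATISFIABLE

From the singleton clause (x3), x3 = True.
From the singleton clause (¬x1), x1 = False.
From the singleton clause (¬x4), x4 = False.
That conflicts with the unit clause (x4).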